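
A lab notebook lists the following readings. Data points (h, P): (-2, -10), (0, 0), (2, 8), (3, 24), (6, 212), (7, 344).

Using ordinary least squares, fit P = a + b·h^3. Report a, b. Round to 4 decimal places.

a = -1.5101, b = 1.0018

Sums needed: Σ1 = 6, Σh^3 = 586, Σh^3·h^3 = 165162.
Right-hand side: ΣP = 578, Σh^3·P = 164576.
Normal equations: [[6, 586]; [586, 165162]]·[a, b]ᵀ = [578, 164576]ᵀ.
Δ = 6·165162 − 586² = 647576.
a = (578·165162 − 586·164576)/647576 = -244475/161894; b = (6·164576 − 586·578)/647576 = 162187/161894.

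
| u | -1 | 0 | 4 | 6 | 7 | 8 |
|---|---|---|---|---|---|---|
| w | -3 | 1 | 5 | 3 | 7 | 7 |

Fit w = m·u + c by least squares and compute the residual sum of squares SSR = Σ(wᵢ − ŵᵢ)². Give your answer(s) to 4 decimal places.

SSR = 13.1048

With design matrix A, AᵀA = [[166, 24]; [24, 6]] and Aᵀw = [146, 20]ᵀ.
Eliminating c: 6·(row 1) − 24·(row 2) gives 420·m = 6·146 − 24·20 = 396, so m = 33/35.
Then c = (20 − 24·(33/35))/6 = -46/105.
Residuals: -34/21, 151/105, 5/3, -233/105, 88/105, -11/105; SSR = 1376/105.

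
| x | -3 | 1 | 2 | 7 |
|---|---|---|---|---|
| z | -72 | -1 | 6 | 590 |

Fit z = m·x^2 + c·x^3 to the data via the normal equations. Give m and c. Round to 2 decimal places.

m = -2.03, c = 2.01

The normal equations are: 2499·m + 16597·c = 28285;  16597·m + 118443·c = 204361.
Determinant 2499·118443 − 16597² = 20528648.
m = (28285·118443 − 16597·204361)/20528648 = -20809631/10264324; c = (2499·204361 − 16597·28285)/20528648 = 2946571/1466332.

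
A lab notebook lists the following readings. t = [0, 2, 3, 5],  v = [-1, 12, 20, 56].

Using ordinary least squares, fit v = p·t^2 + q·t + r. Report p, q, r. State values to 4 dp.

The normal equations are: 722·p + 160·q + 38·r = 1628;  160·p + 38·q + 10·r = 364;  38·p + 10·q + 4·r = 87.
(Σt^2·t^2 = 722, Σt^2·t = 160, Σt^2 = 38, Σt·t = 38, Σt = 10, Σ1 = 4, Σt^2·v = 1628, Σt·v = 364, Σv = 87.)
Row-reducing yields p = 23/12, q = 263/156, r = -35/52.

p = 1.9167, q = 1.6859, r = -0.6731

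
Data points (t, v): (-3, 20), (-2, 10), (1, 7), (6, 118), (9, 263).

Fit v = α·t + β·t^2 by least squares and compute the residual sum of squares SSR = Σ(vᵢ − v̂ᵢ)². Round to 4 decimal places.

Forming XᵀX = [[131, 911]; [911, 7955]] and Xᵀv = [3002, 25778]ᵀ gives XᵀX·[α, β]ᵀ = Xᵀv.
det = 131·7955 − 911² = 212184.
α = (3002·7955 − 911·25778)/212184 = 788/421; β = (131·25778 − 911·3002)/212184 = 1274/421.
Residuals: -682/421, 690/421, 885/421, -914/421, 437/421; SSR = 6534/421.

SSR = 15.5202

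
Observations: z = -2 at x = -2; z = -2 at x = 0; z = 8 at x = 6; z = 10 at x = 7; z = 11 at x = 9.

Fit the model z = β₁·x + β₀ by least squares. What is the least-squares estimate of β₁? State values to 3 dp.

β₁ = 1.344

The normal equations are: 170·β₁ + 20·β₀ = 221;  20·β₁ + 5·β₀ = 25.
Eliminating β₀: 5·(row 1) − 20·(row 2) gives 450·β₁ = 5·221 − 20·25 = 605, so β₁ = 121/90.
Then β₀ = (25 − 20·(121/90))/5 = -17/45.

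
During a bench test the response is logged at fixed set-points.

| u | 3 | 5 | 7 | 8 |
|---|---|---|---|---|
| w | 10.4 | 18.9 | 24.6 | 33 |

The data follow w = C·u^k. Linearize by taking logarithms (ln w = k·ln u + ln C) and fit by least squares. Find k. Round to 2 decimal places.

k = 1.12

Taking logs, ln w = k·ln u + ln C, so regress ln w on ln u.
Σln u = 6.7334, Σ(ln u)² = 11.9079, Σln w = 11.9802, Σln u·ln w = 20.8062.
Equations: 11.9079·k + 6.7334·ln C = 20.8062;  6.7334·k + 4·ln C = 11.9802.
Δ = 11.9079·4 − (6.7334)² = 2.2928; k = (20.8062·4 − 6.7334·11.9802)/2.2928 = 1.11524, ln C = (11.9079·11.9802 − 6.7334·20.8062)/2.2928 = 1.11772.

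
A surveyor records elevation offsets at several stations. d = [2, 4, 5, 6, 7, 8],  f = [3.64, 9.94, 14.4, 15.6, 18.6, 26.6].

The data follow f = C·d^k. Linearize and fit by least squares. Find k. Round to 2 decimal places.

k = 1.37

With ln fᵢ as the transformed response and ln dᵢ as the regressor:
Σln d = 9.5060, Σ(ln d)² = 16.3136, Σln f = 15.2071, Σln d·ln f = 25.8051.
Equations: 16.3136·k + 9.5060·ln C = 25.8051;  9.5060·k + 6·ln C = 15.2071.
Slope k = (n·Σln d·ln f − Σln d·Σln f)/(n·Σ(ln d)² − (Σln d)²) = (6·25.8051 − 9.5060·15.2071)/7.5177 = 1.36635; ln C = (Σln f − k·Σln d)/n = 0.36976.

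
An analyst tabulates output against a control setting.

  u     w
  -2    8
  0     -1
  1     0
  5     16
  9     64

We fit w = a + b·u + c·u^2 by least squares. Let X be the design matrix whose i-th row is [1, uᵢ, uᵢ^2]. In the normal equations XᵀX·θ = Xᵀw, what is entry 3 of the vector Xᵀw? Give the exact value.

5616

Entry 3 ↔ basis u^2, so (Xᵀw)_{3} = Σᵢ (u^2)·wᵢ = (4)·(8) + (0)·(-1) + (1)·(0) + (25)·(16) + (81)·(64) = 5616.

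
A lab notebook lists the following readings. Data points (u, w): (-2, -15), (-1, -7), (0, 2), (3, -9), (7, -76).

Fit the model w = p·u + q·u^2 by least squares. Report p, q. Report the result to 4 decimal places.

Compute the Gram sums: Σu·u = 63, Σu·u^2 = 361, Σu^2·u^2 = 2499.
For Aᵀw: Σu·w = -522, Σu^2·w = -3872.
So AᵀA·[p, q]ᵀ = Aᵀw: [[63, 361]; [361, 2499]]·[p, q]ᵀ = [-522, -3872]ᵀ.
Eliminating q: 2499·(row 1) − 361·(row 2) gives 27116·p = 2499·(-522) − 361·(-3872) = 93314, so p = 46657/13558.
Then q = ((-3872) − 361·(46657/13558))/2499 = -27747/13558.

p = 3.4413, q = -2.0465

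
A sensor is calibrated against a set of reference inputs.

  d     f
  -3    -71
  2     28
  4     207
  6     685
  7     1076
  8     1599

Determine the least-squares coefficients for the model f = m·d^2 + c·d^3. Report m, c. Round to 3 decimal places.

m = 1.039, c = 2.992

Compute the Gram sums: Σd^2·d^2 = 8146, Σd^2·d^3 = 58164, Σd^3·d^3 = 431338.
For Aᵀf: Σd^2·f = 182505, Σd^3·f = 1351105.
AᵀA·[m, c]ᵀ = Aᵀf becomes [[8146, 58164]; [58164, 431338]]·[m, c]ᵀ = [182505, 1351105]ᵀ.
Δ = 8146·431338 − 58164² = 130628452.
m = (182505·431338 − 58164·1351105)/130628452 = 67835235/65314226; c = (8146·1351105 − 58164·182505)/130628452 = 195440255/65314226.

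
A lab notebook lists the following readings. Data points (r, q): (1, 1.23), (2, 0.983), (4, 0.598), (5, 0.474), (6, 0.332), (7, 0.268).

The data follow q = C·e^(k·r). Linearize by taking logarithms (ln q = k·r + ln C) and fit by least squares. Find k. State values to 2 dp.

k = -0.26

With ln qᵢ as the transformed response and rᵢ as the regressor:
AᵀA = [[131.0000, 25.0000]; [25.0000, 6]], rhs = [-21.4498, -3.4902]ᵀ  (here Σr = 25.0000, Σ(r)² = 131.0000, Σln q = -3.4902, Σr·ln q = -21.4498).
Solving (det = 161.0000): k = -0.25741, ln C = 0.49083.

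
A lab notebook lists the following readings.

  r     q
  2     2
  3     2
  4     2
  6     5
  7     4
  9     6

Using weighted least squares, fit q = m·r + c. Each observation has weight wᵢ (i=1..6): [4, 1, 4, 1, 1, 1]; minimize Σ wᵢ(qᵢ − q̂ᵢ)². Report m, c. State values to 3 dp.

m = 0.569, c = 0.426

The normal system MᵀWM·[m, c]ᵀ = MᵀWq is [[255, 49]; [49, 12]]·[m, c]ᵀ = [166, 33]ᵀ.
Determinant 255·12 − 49² = 659.
m = (166·12 − 49·33)/659 = 375/659; c = (255·33 − 49·166)/659 = 281/659.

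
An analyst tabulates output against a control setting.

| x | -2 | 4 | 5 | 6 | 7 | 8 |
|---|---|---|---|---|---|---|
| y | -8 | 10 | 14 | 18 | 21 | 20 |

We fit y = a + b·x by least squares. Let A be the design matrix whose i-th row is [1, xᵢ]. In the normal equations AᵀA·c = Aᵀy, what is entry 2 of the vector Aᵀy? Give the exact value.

Entry 2 ↔ basis x, so (Aᵀy)_{2} = Σᵢ (x)·yᵢ = (-2)·(-8) + (4)·(10) + (5)·(14) + (6)·(18) + (7)·(21) + (8)·(20) = 541.

541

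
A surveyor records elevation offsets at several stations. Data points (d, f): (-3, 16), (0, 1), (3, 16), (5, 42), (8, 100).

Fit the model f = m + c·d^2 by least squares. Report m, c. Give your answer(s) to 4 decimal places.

Normal-equation sums: Σ1 = 5, Σd^2 = 107, Σd^2·d^2 = 4883.
And Σf = 175, Σd^2·f = 7738.
Δ = 5·4883 − 107² = 12966.
m = (175·4883 − 107·7738)/12966 = 8853/4322; c = (5·7738 − 107·175)/12966 = 6655/4322.

m = 2.0484, c = 1.5398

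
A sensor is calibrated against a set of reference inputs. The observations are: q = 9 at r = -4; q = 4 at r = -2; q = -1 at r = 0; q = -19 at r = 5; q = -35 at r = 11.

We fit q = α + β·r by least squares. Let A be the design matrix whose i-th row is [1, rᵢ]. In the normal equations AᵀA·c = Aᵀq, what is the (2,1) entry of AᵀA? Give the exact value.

10

Row 2 ↔ basis r, column 1 ↔ basis 1, so (AᵀA)_{2,1} = Σᵢ r = (-4)·(1) + (-2)·(1) + (0)·(1) + (5)·(1) + (11)·(1) = 10.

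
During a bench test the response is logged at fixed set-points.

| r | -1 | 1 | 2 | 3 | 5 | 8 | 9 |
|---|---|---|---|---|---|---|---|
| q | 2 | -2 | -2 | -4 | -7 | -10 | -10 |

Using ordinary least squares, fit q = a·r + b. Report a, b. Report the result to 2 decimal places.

The normal equations are: 185·a + 27·b = -225;  27·a + 7·b = -33.
det = 185·7 − 27² = 566.
a = ((-225)·7 − 27·(-33))/566 = -342/283; b = (185·(-33) − 27·(-225))/566 = -15/283.

a = -1.21, b = -0.05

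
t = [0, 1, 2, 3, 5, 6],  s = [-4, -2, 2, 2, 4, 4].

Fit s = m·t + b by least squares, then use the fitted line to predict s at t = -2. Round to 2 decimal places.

Sums needed: Σt·t = 75, Σt = 17, Σ1 = 6.
For Aᵀs: Σt·s = 52, Σs = 6.
AᵀA·[m, b]ᵀ = Aᵀs becomes [[75, 17]; [17, 6]]·[m, b]ᵀ = [52, 6]ᵀ.
Eliminating b: 6·(row 1) − 17·(row 2) gives 161·m = 6·52 − 17·6 = 210, so m = 30/23.
Then b = (6 − 17·(30/23))/6 = -62/23.
At t = -2: ŝ = (30/23)·(-2) + (-62/23)·(1) = -122/23.

ŝ = -5.30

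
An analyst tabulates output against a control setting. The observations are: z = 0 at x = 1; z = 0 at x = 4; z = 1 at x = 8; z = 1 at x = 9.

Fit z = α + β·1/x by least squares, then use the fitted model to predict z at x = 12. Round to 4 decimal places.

ẑ = 0.7714

Compute the Gram sums: Σ1 = 4, Σ1/x = 107/72, Σ1/x·1/x = 5653/5184.
Right-hand side: Σz = 2, Σ1/x·z = 17/72.
So AᵀA·[α, β]ᵀ = Aᵀz: [[4, 107/72]; [107/72, 5653/5184]]·[α, β]ᵀ = [2, 17/72]ᵀ.
Determinant 4·(5653/5184) − (107/72)² = 3721/1728.
α = (2·(5653/5184) − (107/72)·(17/72))/(3721/1728) = 9487/11163; β = (4·(17/72) − (107/72)·2)/(3721/1728) = -3504/3721.
At x = 12: ẑ = (9487/11163)·(1) + (-3504/3721)·(1/12) = 8611/11163.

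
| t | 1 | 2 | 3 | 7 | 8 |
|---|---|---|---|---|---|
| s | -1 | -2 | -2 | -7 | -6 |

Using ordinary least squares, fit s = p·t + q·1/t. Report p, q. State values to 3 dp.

Setting ∂/∂p … = 0 gives: 127·p + 5·q = -108;  5·p + (39433/28224)·q = -53/12.
det = 127·(39433/28224) − 5² = 4302391/28224.
p = ((-108)·(39433/28224) − 5·(-53/12))/(4302391/28224) = -14484/17141; q = (127·(-53/12) − 5·(-108))/(4302391/28224) = -2352/17141.

p = -0.845, q = -0.137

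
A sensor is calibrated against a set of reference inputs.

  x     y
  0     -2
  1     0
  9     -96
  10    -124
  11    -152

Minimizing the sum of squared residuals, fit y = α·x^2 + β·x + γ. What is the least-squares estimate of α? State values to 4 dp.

α = -1.5818

From the data, Σx^2·x^2 = 31203, Σx^2·x = 3061, Σx^2 = 303, Σx·x = 303, Σx = 31, Σ1 = 5.
Moment sums: Σx^2·y = -38568, Σx·y = -3776, Σy = -374.
AᵀA·[α, β, γ]ᵀ = Aᵀy becomes [[31203, 3061, 303]; [3061, 303, 31]; [303, 31, 5]]·[α, β, γ]ᵀ = [-38568, -3776, -374]ᵀ.
Row-reducing yields α = -48907/30919, β = 115275/30919, γ = -63682/30919.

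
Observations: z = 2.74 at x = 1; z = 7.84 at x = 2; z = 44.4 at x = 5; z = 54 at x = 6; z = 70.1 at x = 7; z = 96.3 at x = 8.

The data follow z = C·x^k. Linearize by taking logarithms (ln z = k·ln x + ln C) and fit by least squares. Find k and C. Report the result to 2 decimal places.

k = 1.71, C = 2.61

Linearized form: ln z = k·ln x + ln C. From the 6 transformed points,
Σln x = 8.1197, Σ(ln x)² = 14.3918, Σln z = 19.6668, Σln x·ln z = 32.4474.
Normal system: [[14.3918, 8.1197]; [8.1197, 6]]·[k, ln C]ᵀ = [32.4474, 19.6668]ᵀ.
Solving (det = 20.4213): k = 1.71369, ln C = 0.95869, so C = exp(0.95869) = 2.60827.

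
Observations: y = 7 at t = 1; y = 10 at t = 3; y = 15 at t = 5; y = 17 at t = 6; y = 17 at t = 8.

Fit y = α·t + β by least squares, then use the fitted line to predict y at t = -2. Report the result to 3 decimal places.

ŷ = 2.712

XᵀX·[α, β]ᵀ = Xᵀy reads: 135·α + 23·β = 350;  23·α + 5·β = 66.
Eliminating β: 5·(row 1) − 23·(row 2) gives 146·α = 5·350 − 23·66 = 232, so α = 116/73.
Then β = (66 − 23·(116/73))/5 = 430/73.
At t = -2: ŷ = (116/73)·(-2) + (430/73)·(1) = 198/73.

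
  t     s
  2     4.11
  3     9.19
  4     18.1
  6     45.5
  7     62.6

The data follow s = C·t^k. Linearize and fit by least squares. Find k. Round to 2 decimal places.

k = 2.20

With ln sᵢ as the transformed response and ln tᵢ as the regressor:
Σln t = 6.9157, Σ(ln t)² = 10.6062, Σln s = 14.4819, Σln t·ln s = 22.3213.
Equations: 10.6062·k + 6.9157·ln C = 22.3213;  6.9157·k + 5·ln C = 14.4819.
Solving (det = 5.2037): k = 2.20108, ln C = -0.14802.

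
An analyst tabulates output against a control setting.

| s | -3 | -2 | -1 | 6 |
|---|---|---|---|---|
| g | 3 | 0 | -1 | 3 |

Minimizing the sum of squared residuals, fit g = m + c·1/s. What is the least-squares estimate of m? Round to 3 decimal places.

Sums needed: Σ1 = 4, Σ1/s = -5/3, Σ1/s·1/s = 25/18.
Right-hand side: Σg = 5, Σ1/s·g = 1/2.
Determinant 4·(25/18) − (-5/3)² = 25/9.
m = (5·(25/18) − (-5/3)·(1/2))/(25/9) = 14/5; c = (4·(1/2) − (-5/3)·5)/(25/9) = 93/25.

m = 2.800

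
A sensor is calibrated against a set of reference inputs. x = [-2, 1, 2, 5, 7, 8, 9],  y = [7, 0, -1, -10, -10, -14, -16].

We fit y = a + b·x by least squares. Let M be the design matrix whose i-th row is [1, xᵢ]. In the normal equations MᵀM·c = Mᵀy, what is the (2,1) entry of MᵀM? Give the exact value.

Row 2 ↔ basis x, column 1 ↔ basis 1, so (MᵀM)_{2,1} = Σᵢ x = (-2)·(1) + (1)·(1) + (2)·(1) + (5)·(1) + (7)·(1) + (8)·(1) + (9)·(1) = 30.

30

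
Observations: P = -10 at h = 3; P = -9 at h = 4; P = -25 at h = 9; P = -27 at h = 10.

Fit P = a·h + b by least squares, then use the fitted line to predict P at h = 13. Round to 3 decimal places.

P̂ = -35.230

XᵀX·[a, b]ᵀ = XᵀP reads: 206·a + 26·b = -561;  26·a + 4·b = -71.
det = 206·4 − 26² = 148.
a = ((-561)·4 − 26·(-71))/148 = -199/74; b = (206·(-71) − 26·(-561))/148 = -10/37.
At h = 13: P̂ = (-199/74)·(13) + (-10/37)·(1) = -2607/74.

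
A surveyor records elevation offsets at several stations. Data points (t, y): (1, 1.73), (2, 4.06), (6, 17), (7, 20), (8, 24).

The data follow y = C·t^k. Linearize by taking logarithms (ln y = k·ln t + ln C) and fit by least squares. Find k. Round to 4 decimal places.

k = 1.2692

With ln yᵢ as the transformed response and ln tᵢ as the regressor:
AᵀA = [[11.8015, 6.5103]; [6.5103, 5]], rhs = [18.4857, 10.9563]ᵀ  (here Σln t = 6.5103, Σ(ln t)² = 11.8015, Σln y = 10.9563, Σln t·ln y = 18.4857).
Solving (det = 16.6240): k = 1.26924, ln C = 0.53864.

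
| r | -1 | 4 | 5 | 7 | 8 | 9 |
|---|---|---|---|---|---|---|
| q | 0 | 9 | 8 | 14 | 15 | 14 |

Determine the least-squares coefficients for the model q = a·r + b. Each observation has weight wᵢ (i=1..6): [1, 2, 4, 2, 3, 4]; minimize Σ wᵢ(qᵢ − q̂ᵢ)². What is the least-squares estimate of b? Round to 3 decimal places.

AᵀWA·[a, b]ᵀ = AᵀWq reads: 747·a + 101·b = 1292;  101·a + 16·b = 179.
(Σwᵢ·r·r = 747, Σwᵢ·r = 101, Σwᵢ·1 = 16, Σwᵢ·r·q = 1292, Σwᵢ·q = 179.)
det = 747·16 − 101² = 1751.
a = (1292·16 − 101·179)/1751 = 2593/1751; b = (747·179 − 101·1292)/1751 = 3221/1751.

b = 1.840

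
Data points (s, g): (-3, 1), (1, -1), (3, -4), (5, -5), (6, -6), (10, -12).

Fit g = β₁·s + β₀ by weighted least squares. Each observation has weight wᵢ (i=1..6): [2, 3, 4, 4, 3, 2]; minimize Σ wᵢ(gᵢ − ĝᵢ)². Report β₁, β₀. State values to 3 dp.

The normal equations are: 465·β₁ + 67·β₀ = -505;  67·β₁ + 18·β₀ = -79.
(Σwᵢ·s·s = 465, Σwᵢ·s = 67, Σwᵢ·1 = 18, Σwᵢ·s·g = -505, Σwᵢ·g = -79.)
Determinant 465·18 − 67² = 3881.
β₁ = ((-505)·18 − 67·(-79))/3881 = -3797/3881; β₀ = (465·(-79) − 67·(-505))/3881 = -2900/3881.

β₁ = -0.978, β₀ = -0.747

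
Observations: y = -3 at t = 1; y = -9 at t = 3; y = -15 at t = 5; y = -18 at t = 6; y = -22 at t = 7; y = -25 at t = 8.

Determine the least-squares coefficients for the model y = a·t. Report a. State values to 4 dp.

a = -3.0815

Sums needed: Σt·t = 184.
And Σt·y = -567.
Normal equations: [[184]]·[a]ᵀ = [-567]ᵀ.
a = (-567)/184 = -3.08152.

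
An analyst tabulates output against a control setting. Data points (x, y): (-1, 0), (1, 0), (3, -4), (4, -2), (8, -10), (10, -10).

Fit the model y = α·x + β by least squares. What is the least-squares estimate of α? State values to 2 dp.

α = -1.06

The normal equations are: 191·α + 25·β = -200;  25·α + 6·β = -26.
(Σx·x = 191, Σx = 25, Σ1 = 6, Σx·y = -200, Σy = -26.)
Eliminating β: 6·(row 1) − 25·(row 2) gives 521·α = 6·(-200) − 25·(-26) = -550, so α = -550/521.
Then β = ((-26) − 25·(-550/521))/6 = 34/521.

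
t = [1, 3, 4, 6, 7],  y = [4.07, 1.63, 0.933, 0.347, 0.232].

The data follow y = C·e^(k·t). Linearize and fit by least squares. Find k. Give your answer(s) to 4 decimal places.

With ln yᵢ as the transformed response and tᵢ as the regressor:
Σt = 21.0000, Σ(t)² = 111.0000, Σln y = -0.6966, Σt·ln y = -13.9857.
Normal system: [[111.0000, 21.0000]; [21.0000, 5]]·[k, ln C]ᵀ = [-13.9857, -0.6966]ᵀ.
Solving (det = 114.0000): k = -0.48509, ln C = 1.89807.

k = -0.4851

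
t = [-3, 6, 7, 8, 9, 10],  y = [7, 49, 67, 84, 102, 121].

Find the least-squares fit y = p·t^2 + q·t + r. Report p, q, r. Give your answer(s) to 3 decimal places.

p = 0.992, q = 1.923, r = 3.746

Forming XᵀX = [[24435, 2773, 339]; [2773, 339, 37]; [339, 37, 6]] and Xᵀy = [30848, 3542, 430]ᵀ gives XᵀX·[p, q, r]ᵀ = Xᵀy.
Row-reducing yields p = 10169/10248, q = 32839/17080, r = 23992/6405.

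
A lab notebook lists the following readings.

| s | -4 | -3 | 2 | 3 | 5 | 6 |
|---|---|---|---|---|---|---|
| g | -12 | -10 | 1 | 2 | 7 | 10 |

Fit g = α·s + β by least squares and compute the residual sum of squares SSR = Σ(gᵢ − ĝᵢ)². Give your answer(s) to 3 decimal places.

SSR = 1.357

The normal equations are: 99·α + 9·β = 181;  9·α + 6·β = -2.
Eliminating β: 6·(row 1) − 9·(row 2) gives 513·α = 6·181 − 9·(-2) = 1104, so α = 368/171.
Then β = ((-2) − 9·(368/171))/6 = -203/57.
Residuals: 29/171, 1/57, 44/171, -17/19, -34/171, 37/57; SSR = 232/171.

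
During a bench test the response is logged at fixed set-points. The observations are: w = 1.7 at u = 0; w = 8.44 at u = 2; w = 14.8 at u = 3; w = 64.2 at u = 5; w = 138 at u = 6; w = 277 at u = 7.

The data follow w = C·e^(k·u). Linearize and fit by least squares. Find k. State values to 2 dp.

Taking logs, ln w = k·u + ln C, so regress ln w on u.
Σu = 23.0000, Σ(u)² = 123.0000, Σln w = 20.0715, Σu·ln w = 102.0915.
Normal system: [[123.0000, 23.0000]; [23.0000, 6]]·[k, ln C]ᵀ = [102.0915, 20.0715]ᵀ.
Solving (det = 209.0000): k = 0.72203, ln C = 0.57747.

k = 0.72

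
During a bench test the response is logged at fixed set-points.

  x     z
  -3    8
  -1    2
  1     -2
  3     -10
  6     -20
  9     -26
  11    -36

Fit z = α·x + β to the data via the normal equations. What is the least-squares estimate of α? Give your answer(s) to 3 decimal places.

α = -3.073

The normal equations are: 258·α + 26·β = -808;  26·α + 7·β = -84.
Δ = 258·7 − 26² = 1130.
α = ((-808)·7 − 26·(-84))/1130 = -1736/565; β = (258·(-84) − 26·(-808))/1130 = -332/565.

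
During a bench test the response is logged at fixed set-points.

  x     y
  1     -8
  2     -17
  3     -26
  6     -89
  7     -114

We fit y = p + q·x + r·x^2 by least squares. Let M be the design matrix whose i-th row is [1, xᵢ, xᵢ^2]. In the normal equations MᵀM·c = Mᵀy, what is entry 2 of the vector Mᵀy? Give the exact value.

-1452

Entry 2 ↔ basis x, so (Mᵀy)_{2} = Σᵢ (x)·yᵢ = (1)·(-8) + (2)·(-17) + (3)·(-26) + (6)·(-89) + (7)·(-114) = -1452.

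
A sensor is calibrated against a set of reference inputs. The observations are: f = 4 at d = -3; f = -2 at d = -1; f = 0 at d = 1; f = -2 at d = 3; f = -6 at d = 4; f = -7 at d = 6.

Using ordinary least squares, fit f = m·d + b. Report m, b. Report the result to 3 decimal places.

m = -1.090, b = -0.349

Sums needed: Σd·d = 72, Σd = 10, Σ1 = 6.
Right-hand side: Σd·f = -82, Σf = -13.
det = 72·6 − 10² = 332.
m = ((-82)·6 − 10·(-13))/332 = -181/166; b = (72·(-13) − 10·(-82))/332 = -29/83.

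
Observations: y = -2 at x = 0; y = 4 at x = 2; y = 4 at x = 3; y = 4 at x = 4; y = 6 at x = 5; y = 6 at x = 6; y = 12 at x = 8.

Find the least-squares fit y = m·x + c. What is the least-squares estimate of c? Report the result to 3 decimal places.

c = -1.048

Compute the Gram sums: Σx·x = 154, Σx = 28, Σ1 = 7.
For Mᵀy: Σx·y = 198, Σy = 34.
Normal equations: [[154, 28]; [28, 7]]·[m, c]ᵀ = [198, 34]ᵀ.
Determinant 154·7 − 28² = 294.
m = (198·7 − 28·34)/294 = 31/21; c = (154·34 − 28·198)/294 = -22/21.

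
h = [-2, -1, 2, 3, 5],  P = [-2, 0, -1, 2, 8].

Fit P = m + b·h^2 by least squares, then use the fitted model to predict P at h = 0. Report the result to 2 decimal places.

P̂ = -2.00

With design matrix A, AᵀA = [[5, 43]; [43, 739]] and AᵀP = [7, 206]ᵀ.
Determinant 5·739 − 43² = 1846.
m = (7·739 − 43·206)/1846 = -3685/1846; b = (5·206 − 43·7)/1846 = 729/1846.
At h = 0: P̂ = (-3685/1846)·(1) + (729/1846)·(0) = -3685/1846.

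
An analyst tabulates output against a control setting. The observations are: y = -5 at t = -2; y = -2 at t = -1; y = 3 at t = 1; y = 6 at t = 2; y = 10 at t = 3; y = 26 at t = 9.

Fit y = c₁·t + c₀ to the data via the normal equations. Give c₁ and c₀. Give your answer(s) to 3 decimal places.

Sums needed: Σt·t = 100, Σt = 12, Σ1 = 6.
For Mᵀy: Σt·y = 291, Σy = 38.
So MᵀM·[c₁, c₀]ᵀ = Mᵀy: [[100, 12]; [12, 6]]·[c₁, c₀]ᵀ = [291, 38]ᵀ.
Δ = 100·6 − 12² = 456.
c₁ = (291·6 − 12·38)/456 = 215/76; c₀ = (100·38 − 12·291)/456 = 77/114.

c₁ = 2.829, c₀ = 0.675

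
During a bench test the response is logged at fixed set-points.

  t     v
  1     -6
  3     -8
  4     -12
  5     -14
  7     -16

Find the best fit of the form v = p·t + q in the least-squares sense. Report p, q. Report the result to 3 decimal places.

Entries of AᵀA: Σt·t = 100, Σt = 20, Σ1 = 5.
For Aᵀv: Σt·v = -260, Σv = -56.
So AᵀA·[p, q]ᵀ = Aᵀv: [[100, 20]; [20, 5]]·[p, q]ᵀ = [-260, -56]ᵀ.
det = 100·5 − 20² = 100.
p = ((-260)·5 − 20·(-56))/100 = -9/5; q = (100·(-56) − 20·(-260))/100 = -4.

p = -1.800, q = -4.000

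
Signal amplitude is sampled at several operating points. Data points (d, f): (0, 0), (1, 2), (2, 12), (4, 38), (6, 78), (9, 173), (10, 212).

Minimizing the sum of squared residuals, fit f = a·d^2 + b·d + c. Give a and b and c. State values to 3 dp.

a = 1.985, b = 1.342, c = -0.038

Normal-equation sums: Σd^2·d^2 = 18130, Σd^2·d = 2018, Σd^2 = 238, Σd·d = 238, Σd = 32, Σ1 = 7.
For Aᵀf: Σd^2·f = 38679, Σd·f = 4323, Σf = 515.
Row-reducing yields a = 32257/16254, b = 1558/1161, c = -310/8127.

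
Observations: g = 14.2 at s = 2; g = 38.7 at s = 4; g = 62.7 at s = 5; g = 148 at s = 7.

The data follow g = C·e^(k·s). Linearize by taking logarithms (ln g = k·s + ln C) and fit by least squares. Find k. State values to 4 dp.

With ln gᵢ as the transformed response and sᵢ as the regressor:
Over the data: Σs = 18.0000, Σ(s)² = 94.0000, Σln g = 15.4447, Σs·ln g = 75.6021.
Normal system: [[94.0000, 18.0000]; [18.0000, 4]]·[k, ln C]ᵀ = [75.6021, 15.4447]ᵀ.
Slope k = (n·Σs·ln g − Σs·Σln g)/(n·Σ(s)² − (Σs)²) = (4·75.6021 − 18.0000·15.4447)/52.0000 = 0.46932; ln C = (Σln g − k·Σs)/n = 1.74921.

k = 0.4693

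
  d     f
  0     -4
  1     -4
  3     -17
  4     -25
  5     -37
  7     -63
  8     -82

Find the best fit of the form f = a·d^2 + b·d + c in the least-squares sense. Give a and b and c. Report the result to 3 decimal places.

From the data, Σd^2·d^2 = 7460, Σd^2·d = 1072, Σd^2 = 164, Σd·d = 164, Σd = 28, Σ1 = 7.
And Σd^2·f = -9817, Σd·f = -1437, Σf = -232.
AᵀA·[a, b, c]ᵀ = Aᵀf becomes [[7460, 1072, 164]; [1072, 164, 28]; [164, 28, 7]]·[a, b, c]ᵀ = [-9817, -1437, -232]ᵀ.
Solving the 3×3 system (Gaussian elimination) gives a = -2167/2028, b = -2515/2028, c = -532/169.

a = -1.069, b = -1.240, c = -3.148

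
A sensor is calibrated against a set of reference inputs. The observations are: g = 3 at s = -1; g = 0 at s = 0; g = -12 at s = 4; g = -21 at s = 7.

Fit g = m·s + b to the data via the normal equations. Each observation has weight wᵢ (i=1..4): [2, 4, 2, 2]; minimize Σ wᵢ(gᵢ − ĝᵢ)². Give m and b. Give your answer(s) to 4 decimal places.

m = -3.0000, b = 0.0000

The normal equations are: 132·m + 20·b = -396;  20·m + 10·b = -60.
Δ = 132·10 − 20² = 920.
m = ((-396)·10 − 20·(-60))/920 = -3; b = (132·(-60) − 20·(-396))/920 = 0.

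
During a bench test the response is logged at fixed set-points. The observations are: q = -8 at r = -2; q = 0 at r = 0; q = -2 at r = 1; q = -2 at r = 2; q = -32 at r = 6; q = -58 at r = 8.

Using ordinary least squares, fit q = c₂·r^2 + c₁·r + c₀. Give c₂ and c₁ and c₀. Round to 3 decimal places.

c₂ = -1.050, c₁ = 1.233, c₀ = -1.014

Entries of MᵀM: Σr^2·r^2 = 5425, Σr^2·r = 729, Σr^2 = 109, Σr·r = 109, Σr = 15, Σ1 = 6.
For Mᵀq: Σr^2·q = -4906, Σr·q = -646, Σq = -102.
Normal equations: [[5425, 729, 109]; [729, 109, 15]; [109, 15, 6]]·[c₂, c₁, c₀]ᵀ = [-4906, -646, -102]ᵀ.
Row-reducing yields c₂ = -5427/5170, c₁ = 6377/5170, c₀ = -2621/2585.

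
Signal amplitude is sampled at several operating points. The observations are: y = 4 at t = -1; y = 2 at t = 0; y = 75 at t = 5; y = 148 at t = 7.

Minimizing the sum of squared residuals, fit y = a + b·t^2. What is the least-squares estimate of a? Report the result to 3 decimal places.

a = 1.289

AᵀA·[a, b]ᵀ = Aᵀy reads: 4·a + 75·b = 229;  75·a + 3027·b = 9131.
(Σ1 = 4, Σt^2 = 75, Σt^2·t^2 = 3027, Σy = 229, Σt^2·y = 9131.)
Δ = 4·3027 − 75² = 6483.
a = (229·3027 − 75·9131)/6483 = 2786/2161; b = (4·9131 − 75·229)/6483 = 19349/6483.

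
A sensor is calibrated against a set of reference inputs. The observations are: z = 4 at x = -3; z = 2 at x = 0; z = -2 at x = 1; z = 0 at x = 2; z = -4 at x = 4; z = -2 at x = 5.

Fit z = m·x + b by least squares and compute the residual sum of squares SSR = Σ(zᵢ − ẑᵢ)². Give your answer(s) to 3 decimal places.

Normal-equation sums: Σx·x = 55, Σx = 9, Σ1 = 6.
For Aᵀz: Σx·z = -40, Σz = -2.
So AᵀA·[m, b]ᵀ = Aᵀz: [[55, 9]; [9, 6]]·[m, b]ᵀ = [-40, -2]ᵀ.
Eliminating b: 6·(row 1) − 9·(row 2) gives 249·m = 6·(-40) − 9·(-2) = -222, so m = -74/83.
Then b = ((-2) − 9·(-74/83))/6 = 250/249.
Residuals: 80/249, 248/249, -526/249, 194/249, -358/249, 362/249; SSR = 2576/249.

SSR = 10.345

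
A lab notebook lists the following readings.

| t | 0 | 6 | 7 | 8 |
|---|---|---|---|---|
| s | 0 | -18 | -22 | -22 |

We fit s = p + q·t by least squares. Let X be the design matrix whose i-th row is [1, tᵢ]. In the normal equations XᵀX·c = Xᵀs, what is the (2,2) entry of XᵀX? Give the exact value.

149

Row 2 ↔ basis t, column 2 ↔ basis t, so (XᵀX)_{2,2} = Σᵢ (t)·(t) = (0)·(0) + (6)·(6) + (7)·(7) + (8)·(8) = 149.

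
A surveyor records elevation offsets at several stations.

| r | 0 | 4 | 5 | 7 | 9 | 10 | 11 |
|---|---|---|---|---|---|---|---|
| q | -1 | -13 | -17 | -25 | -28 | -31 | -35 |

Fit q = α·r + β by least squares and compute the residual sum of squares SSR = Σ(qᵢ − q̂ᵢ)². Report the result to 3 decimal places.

SSR = 7.237

With design matrix M, MᵀM = [[392, 46]; [46, 7]] and Mᵀq = [-1259, -150]ᵀ.
det = 392·7 − 46² = 628.
α = ((-1259)·7 − 46·(-150))/628 = -1913/628; β = (392·(-150) − 46·(-1259))/628 = -443/314.
Residuals: 129/314, 187/314, -225/628, -1423/628, 519/628, 137/157, -51/628; SSR = 4545/628.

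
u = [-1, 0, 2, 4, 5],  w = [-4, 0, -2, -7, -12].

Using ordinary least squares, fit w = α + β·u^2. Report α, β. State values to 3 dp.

α = -1.241, β = -0.409

Compute the Gram sums: Σ1 = 5, Σu^2 = 46, Σu^2·u^2 = 898.
And Σw = -25, Σu^2·w = -424.
MᵀM·[α, β]ᵀ = Mᵀw becomes [[5, 46]; [46, 898]]·[α, β]ᵀ = [-25, -424]ᵀ.
Eliminating β: 898·(row 1) − 46·(row 2) gives 2374·α = 898·(-25) − 46·(-424) = -2946, so α = -1473/1187.
Then β = ((-424) − 46·(-1473/1187))/898 = -485/1187.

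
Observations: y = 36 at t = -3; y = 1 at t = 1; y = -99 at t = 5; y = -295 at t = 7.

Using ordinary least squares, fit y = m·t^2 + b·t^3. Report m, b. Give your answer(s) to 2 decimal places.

m = 1.04, b = -1.01

Compute the Gram sums: Σt^2·t^2 = 3108, Σt^2·t^3 = 19690, Σt^3·t^3 = 134004.
Right-hand side: Σt^2·y = -16605, Σt^3·y = -114531.
Normal equations: [[3108, 19690]; [19690, 134004]]·[m, b]ᵀ = [-16605, -114531]ᵀ.
det = 3108·134004 − 19690² = 28788332.
m = ((-16605)·134004 − 19690·(-114531))/28788332 = 14989485/14394166; b = (3108·(-114531) − 19690·(-16605))/28788332 = -14504949/14394166.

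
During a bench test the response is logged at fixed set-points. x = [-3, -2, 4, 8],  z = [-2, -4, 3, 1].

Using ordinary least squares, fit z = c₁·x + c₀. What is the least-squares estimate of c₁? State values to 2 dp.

Normal-equation sums: Σx·x = 93, Σx = 7, Σ1 = 4.
And Σx·z = 34, Σz = -2.
So MᵀM·[c₁, c₀]ᵀ = Mᵀz: [[93, 7]; [7, 4]]·[c₁, c₀]ᵀ = [34, -2]ᵀ.
det = 93·4 − 7² = 323.
c₁ = (34·4 − 7·(-2))/323 = 150/323; c₀ = (93·(-2) − 7·34)/323 = -424/323.

c₁ = 0.46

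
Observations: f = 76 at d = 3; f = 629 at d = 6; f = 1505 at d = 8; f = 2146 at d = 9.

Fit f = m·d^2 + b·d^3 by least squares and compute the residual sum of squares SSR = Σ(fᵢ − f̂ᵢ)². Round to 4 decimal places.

Setting ∂/∂m … = 0 gives: 12034·m + 99836·b = 293474;  99836·m + 840970·b = 2472910.
(Σd^2·d^2 = 12034, Σd^2·d^3 = 99836, Σd^3·d^3 = 840970, Σd^2·f = 293474, Σd^3·f = 2472910.)
Δ = 12034·840970 − 99836² = 153006084.
m = (293474·840970 − 99836·2472910)/153006084 = -764935/1416723; b = (12034·2472910 − 99836·293474)/153006084 = 386977/128793.
Residuals: -125602/472241, -266975/472241, 556497/472241, -43870/67463; SSR = 1039818/472241.

SSR = 2.2019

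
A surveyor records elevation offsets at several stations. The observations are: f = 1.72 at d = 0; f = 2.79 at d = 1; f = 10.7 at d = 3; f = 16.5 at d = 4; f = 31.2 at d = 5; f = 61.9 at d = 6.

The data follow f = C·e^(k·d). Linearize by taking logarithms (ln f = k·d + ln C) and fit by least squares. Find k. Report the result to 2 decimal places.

k = 0.60

Let Y = ln f. Fitting Y = k·d + ln C by least squares:
XᵀX = [[87.0000, 19.0000]; [19.0000, 6]], rhs = [61.3054, 14.3079]ᵀ  (here Σd = 19.0000, Σ(d)² = 87.0000, Σln f = 14.3079, Σd·ln f = 61.3054).
Solving (det = 161.0000): k = 0.59616, ln C = 0.49680.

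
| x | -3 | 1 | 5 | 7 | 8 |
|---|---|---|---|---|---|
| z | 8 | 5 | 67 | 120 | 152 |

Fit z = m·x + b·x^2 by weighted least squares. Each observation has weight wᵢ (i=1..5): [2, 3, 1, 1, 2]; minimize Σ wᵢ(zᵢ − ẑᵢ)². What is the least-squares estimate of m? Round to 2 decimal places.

m = 3.31

From the data, Σwᵢ·x·x = 223, Σwᵢ·x·x^2 = 1441, Σwᵢ·x^2·x^2 = 11383.
Right-hand side: Σwᵢ·x·z = 3574, Σwᵢ·x^2·z = 27170.
Eliminating b: 11383·(row 1) − 1441·(row 2) gives 461928·m = 11383·3574 − 1441·27170 = 1530872, so m = 191359/57741.
Then b = (27170 − 1441·(191359/57741))/11383 = 113597/57741.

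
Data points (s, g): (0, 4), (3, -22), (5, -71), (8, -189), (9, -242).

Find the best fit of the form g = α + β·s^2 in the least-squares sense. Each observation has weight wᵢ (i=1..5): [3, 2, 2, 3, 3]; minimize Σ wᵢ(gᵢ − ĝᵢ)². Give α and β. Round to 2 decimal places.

α = 4.67, β = -3.04

With design matrix A, AᵀWA = [[13, 503]; [503, 33383]] and AᵀWg = [-1467, -99040]ᵀ.
Eliminating β: 33383·(row 1) − 503·(row 2) gives 180970·α = 33383·(-1467) − 503·(-99040) = 844259, so α = 844259/180970.
Then β = ((-99040) − 503·(844259/180970))/33383 = -549619/180970.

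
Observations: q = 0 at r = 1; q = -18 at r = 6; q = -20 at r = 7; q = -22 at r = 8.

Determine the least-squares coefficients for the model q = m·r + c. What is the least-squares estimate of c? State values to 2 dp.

Sums needed: Σr·r = 150, Σr = 22, Σ1 = 4.
For Mᵀq: Σr·q = -424, Σq = -60.
Normal equations: [[150, 22]; [22, 4]]·[m, c]ᵀ = [-424, -60]ᵀ.
Δ = 150·4 − 22² = 116.
m = ((-424)·4 − 22·(-60))/116 = -94/29; c = (150·(-60) − 22·(-424))/116 = 82/29.

c = 2.83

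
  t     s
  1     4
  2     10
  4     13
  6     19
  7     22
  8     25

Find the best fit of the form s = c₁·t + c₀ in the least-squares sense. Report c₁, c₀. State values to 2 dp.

c₁ = 2.80, c₀ = 2.45

From the data, Σt·t = 170, Σt = 28, Σ1 = 6.
Right-hand side: Σt·s = 544, Σs = 93.
So MᵀM·[c₁, c₀]ᵀ = Mᵀs: [[170, 28]; [28, 6]]·[c₁, c₀]ᵀ = [544, 93]ᵀ.
det = 170·6 − 28² = 236.
c₁ = (544·6 − 28·93)/236 = 165/59; c₀ = (170·93 − 28·544)/236 = 289/118.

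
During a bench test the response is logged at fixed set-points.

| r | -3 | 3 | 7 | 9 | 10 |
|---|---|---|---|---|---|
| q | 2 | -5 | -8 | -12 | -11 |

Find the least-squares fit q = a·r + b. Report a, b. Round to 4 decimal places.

With design matrix A, AᵀA = [[248, 26]; [26, 5]] and Aᵀq = [-295, -34]ᵀ.
Determinant 248·5 − 26² = 564.
a = ((-295)·5 − 26·(-34))/564 = -197/188; b = (248·(-34) − 26·(-295))/564 = -127/94.

a = -1.0479, b = -1.3511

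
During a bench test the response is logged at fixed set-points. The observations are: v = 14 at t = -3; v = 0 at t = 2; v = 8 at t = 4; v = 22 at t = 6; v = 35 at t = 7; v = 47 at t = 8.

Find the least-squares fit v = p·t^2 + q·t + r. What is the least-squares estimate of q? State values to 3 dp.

Setting ∂/∂p … = 0 gives: 8146·p + 1116·q + 178·r = 5769;  1116·p + 178·q + 24·r = 743;  178·p + 24·q + 6·r = 126.
Solving the 3×3 system (Gaussian elimination) gives p = 104979/107612, q = -50891/26903, r = -40269/107612.

q = -1.892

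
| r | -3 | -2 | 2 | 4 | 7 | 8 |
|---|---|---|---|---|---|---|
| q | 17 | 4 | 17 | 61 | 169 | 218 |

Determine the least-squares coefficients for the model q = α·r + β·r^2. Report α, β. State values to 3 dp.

Entries of XᵀX: Σr·r = 146, Σr·r^2 = 892, Σr^2·r^2 = 6866.
And Σr·q = 3146, Σr^2·q = 23446.
So XᵀX·[α, β]ᵀ = Xᵀq: [[146, 892]; [892, 6866]]·[α, β]ᵀ = [3146, 23446]ᵀ.
Determinant 146·6866 − 892² = 206772.
α = (3146·6866 − 892·23446)/206772 = 57217/17231; β = (146·23446 − 892·3146)/206772 = 51407/17231.

α = 3.321, β = 2.983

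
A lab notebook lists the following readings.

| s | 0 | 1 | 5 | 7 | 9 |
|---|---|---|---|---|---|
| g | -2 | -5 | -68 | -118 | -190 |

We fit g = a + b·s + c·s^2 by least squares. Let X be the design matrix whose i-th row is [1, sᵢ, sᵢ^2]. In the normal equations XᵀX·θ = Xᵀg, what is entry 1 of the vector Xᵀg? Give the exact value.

Entry 1 ↔ basis 1, so (Xᵀg)_{1} = Σᵢ gᵢ = (1)·(-2) + (1)·(-5) + (1)·(-68) + (1)·(-118) + (1)·(-190) = -383.

-383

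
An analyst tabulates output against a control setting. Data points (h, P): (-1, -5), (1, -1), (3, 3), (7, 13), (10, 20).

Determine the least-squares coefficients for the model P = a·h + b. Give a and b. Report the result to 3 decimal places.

a = 2.300, b = -3.200

The normal equations are: 160·a + 20·b = 304;  20·a + 5·b = 30.
(Σh·h = 160, Σh = 20, Σ1 = 5, Σh·P = 304, ΣP = 30.)
Δ = 160·5 − 20² = 400.
a = (304·5 − 20·30)/400 = 23/10; b = (160·30 − 20·304)/400 = -16/5.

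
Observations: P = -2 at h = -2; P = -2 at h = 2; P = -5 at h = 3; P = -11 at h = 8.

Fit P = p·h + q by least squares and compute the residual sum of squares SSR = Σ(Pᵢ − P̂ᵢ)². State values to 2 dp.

Setting ∂/∂p … = 0 gives: 81·p + 11·q = -103;  11·p + 4·q = -20.
(Σh·h = 81, Σh = 11, Σ1 = 4, Σh·P = -103, ΣP = -20.)
Δ = 81·4 − 11² = 203.
p = ((-103)·4 − 11·(-20))/203 = -192/203; q = (81·(-20) − 11·(-103))/203 = -487/203.
Residuals: -303/203, 465/203, 48/203, -30/29; SSR = 1746/203.

SSR = 8.60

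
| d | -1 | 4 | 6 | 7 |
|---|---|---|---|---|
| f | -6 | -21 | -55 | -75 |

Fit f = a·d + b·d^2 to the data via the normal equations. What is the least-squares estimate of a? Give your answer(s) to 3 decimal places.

From the data, Σd·d = 102, Σd·d^2 = 622, Σd^2·d^2 = 3954.
And Σd·f = -933, Σd^2·f = -5997.
So XᵀX·[a, b]ᵀ = Xᵀf: [[102, 622]; [622, 3954]]·[a, b]ᵀ = [-933, -5997]ᵀ.
Eliminating b: 3954·(row 1) − 622·(row 2) gives 16424·a = 3954·(-933) − 622·(-5997) = 41052, so a = 10263/4106.
Then b = ((-5997) − 622·(10263/4106))/3954 = -3921/2053.

a = 2.500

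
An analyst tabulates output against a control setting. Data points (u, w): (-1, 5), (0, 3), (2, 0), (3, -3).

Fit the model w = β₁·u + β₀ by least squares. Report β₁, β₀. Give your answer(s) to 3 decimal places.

The normal equations are: 14·β₁ + 4·β₀ = -14;  4·β₁ + 4·β₀ = 5.
det = 14·4 − 4² = 40.
β₁ = ((-14)·4 − 4·5)/40 = -19/10; β₀ = (14·5 − 4·(-14))/40 = 63/20.

β₁ = -1.900, β₀ = 3.150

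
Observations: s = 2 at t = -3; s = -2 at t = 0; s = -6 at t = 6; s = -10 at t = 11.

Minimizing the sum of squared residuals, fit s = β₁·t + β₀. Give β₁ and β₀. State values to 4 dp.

Normal-equation sums: Σt·t = 166, Σt = 14, Σ1 = 4.
Moment sums: Σt·s = -152, Σs = -16.
So XᵀX·[β₁, β₀]ᵀ = Xᵀs: [[166, 14]; [14, 4]]·[β₁, β₀]ᵀ = [-152, -16]ᵀ.
Eliminating β₀: 4·(row 1) − 14·(row 2) gives 468·β₁ = 4·(-152) − 14·(-16) = -384, so β₁ = -32/39.
Then β₀ = ((-16) − 14·(-32/39))/4 = -44/39.

β₁ = -0.8205, β₀ = -1.1282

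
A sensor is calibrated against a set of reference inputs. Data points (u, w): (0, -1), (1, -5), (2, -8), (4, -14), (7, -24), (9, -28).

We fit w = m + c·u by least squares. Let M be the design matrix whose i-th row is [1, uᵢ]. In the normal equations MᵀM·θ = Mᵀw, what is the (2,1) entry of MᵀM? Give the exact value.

23

Row 2 ↔ basis u, column 1 ↔ basis 1, so (MᵀM)_{2,1} = Σᵢ u = (0)·(1) + (1)·(1) + (2)·(1) + (4)·(1) + (7)·(1) + (9)·(1) = 23.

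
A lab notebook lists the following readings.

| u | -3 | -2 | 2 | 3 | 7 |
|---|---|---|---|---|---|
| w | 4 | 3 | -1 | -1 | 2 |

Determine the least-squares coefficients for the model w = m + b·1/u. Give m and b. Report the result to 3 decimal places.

m = 1.539, b = -4.849

The normal system XᵀX·[m, b]ᵀ = Xᵀw is [[5, 1/7]; [1/7, 655/882]]·[m, b]ᵀ = [7, -71/21]ᵀ.
Eliminating b: (655/882)·(row 1) − (1/7)·(row 2) gives (3257/882)·m = (655/882)·7 − (1/7)·(-71/21) = 5011/882, so m = 5011/3257.
Then b = ((-71/21) − (1/7)·(5011/3257))/(655/882) = -15792/3257.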